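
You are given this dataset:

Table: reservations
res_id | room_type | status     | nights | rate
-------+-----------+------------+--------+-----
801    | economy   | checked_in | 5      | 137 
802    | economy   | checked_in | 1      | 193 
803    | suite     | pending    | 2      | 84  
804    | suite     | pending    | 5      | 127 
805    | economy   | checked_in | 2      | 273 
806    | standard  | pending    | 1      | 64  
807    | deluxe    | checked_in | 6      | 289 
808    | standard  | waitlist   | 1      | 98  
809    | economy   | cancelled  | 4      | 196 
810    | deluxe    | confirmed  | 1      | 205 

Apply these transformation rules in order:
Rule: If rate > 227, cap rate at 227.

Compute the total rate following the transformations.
1558

Step 1: 2 records have rate > 227
Step 2: These records originally summed to 562
Step 3: After capping: 2 × 227 = 454
Step 4: Unaffected records sum: 1104
Step 5: Final sum = 454 + 1104 = 1558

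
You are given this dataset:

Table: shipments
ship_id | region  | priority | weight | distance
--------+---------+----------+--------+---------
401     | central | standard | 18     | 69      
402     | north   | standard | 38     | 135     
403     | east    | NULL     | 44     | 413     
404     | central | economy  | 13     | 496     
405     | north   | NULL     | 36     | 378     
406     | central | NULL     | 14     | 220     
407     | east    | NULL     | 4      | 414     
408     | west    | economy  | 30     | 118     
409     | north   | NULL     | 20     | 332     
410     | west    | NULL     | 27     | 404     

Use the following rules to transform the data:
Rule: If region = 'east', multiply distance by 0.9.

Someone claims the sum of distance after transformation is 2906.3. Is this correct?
No, the correct result is 2896.3.

Step 1: Calculate the correct sum after transformation
Step 2: Apply multiplier 0.9 to records where region = 'east'
Step 3: Correct result = 2896.3
Step 4: Claimed result = 2906.3
Step 5: 2896.3 ≠ 2906.3
Conclusion: The claimed result is incorrect. The correct answer is 2896.3.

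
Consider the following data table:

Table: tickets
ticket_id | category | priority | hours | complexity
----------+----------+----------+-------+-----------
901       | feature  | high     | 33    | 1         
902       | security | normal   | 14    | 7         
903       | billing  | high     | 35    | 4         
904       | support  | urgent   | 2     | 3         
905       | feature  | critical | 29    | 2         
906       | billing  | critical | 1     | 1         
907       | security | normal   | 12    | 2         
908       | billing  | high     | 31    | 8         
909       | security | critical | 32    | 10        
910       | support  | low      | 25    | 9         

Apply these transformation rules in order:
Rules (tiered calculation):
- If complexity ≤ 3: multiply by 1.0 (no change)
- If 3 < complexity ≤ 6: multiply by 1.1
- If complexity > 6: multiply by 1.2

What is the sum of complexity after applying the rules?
54.2

Step 1: Tier 1 (complexity ≤ 3): 5 records, sum = 9 × 1.0 = 9.0
Step 2: Tier 2 (3 < complexity ≤ 6): 1 records, sum = 4 × 1.1 = 4.4
Step 3: Tier 3 (complexity > 6): 4 records, sum = 34 × 1.2 = 40.8
Step 4: Final sum = 9.0 + 4.4 + 40.8 = 54.2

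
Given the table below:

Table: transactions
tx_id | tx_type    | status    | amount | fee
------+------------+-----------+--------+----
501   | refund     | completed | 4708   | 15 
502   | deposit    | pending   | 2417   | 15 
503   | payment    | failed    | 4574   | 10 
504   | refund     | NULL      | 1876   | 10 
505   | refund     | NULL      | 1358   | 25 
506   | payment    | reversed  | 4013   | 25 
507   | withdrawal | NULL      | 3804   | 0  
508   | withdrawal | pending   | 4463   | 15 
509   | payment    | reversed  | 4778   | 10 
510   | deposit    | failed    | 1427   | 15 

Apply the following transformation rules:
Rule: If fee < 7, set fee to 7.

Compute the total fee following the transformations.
147

Step 1: 1 records have fee < 7
Step 2: These records originally summed to 0
Step 3: After setting to minimum: 1 × 7 = 7
Step 4: Unaffected records sum: 140
Step 5: Final sum = 7 + 140 = 147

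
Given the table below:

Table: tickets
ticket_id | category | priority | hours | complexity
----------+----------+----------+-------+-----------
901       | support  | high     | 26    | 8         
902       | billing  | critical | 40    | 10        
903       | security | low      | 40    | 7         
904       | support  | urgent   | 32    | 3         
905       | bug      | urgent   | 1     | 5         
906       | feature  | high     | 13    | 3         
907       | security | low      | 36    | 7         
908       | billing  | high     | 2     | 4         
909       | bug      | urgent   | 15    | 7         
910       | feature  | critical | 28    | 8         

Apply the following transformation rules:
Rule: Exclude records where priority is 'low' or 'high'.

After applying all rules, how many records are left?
5

Step 1: Count records to exclude
  - 2 (low) + 3 (high) = 5 records
Step 2: Total records: 10
Step 3: Remaining = 10 - 5 = 5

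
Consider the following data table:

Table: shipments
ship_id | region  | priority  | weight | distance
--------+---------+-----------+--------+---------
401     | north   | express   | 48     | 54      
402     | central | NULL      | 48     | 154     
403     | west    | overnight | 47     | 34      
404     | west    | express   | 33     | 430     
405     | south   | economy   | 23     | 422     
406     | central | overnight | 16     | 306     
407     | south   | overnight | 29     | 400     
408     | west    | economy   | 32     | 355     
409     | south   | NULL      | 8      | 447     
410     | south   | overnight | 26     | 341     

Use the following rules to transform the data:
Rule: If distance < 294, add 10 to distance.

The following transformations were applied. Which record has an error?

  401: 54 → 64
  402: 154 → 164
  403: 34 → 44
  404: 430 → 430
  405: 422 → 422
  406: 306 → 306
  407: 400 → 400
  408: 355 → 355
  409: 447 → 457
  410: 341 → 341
Record 409 has an error. The correct transformed value should be 447, not 457.

Step 1: Check each record against the rule
Step 2: Record 409 has distance = 447
Step 3: Since 447 >= 294, the bonus should not have been applied
Step 4: Correct value = 447, but claimed value = 457
Conclusion: Record 409 has the error.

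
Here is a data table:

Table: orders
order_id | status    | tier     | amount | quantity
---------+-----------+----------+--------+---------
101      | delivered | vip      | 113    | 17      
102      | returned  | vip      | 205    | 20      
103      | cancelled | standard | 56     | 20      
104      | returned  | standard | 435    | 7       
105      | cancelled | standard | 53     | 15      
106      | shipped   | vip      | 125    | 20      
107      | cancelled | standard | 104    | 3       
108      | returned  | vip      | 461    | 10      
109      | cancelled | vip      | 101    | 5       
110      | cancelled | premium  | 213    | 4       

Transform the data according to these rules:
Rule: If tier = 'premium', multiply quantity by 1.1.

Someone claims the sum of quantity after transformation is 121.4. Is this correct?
Yes, the result is correct.

Step 1: Calculate the correct sum after transformation
Step 2: Apply multiplier 1.1 to records where tier = 'premium'
Step 3: Correct result = 121.4
Step 4: Claimed result = 121.4
Step 5: 121.4 = 121.4 ✓
Conclusion: The claimed result is correct.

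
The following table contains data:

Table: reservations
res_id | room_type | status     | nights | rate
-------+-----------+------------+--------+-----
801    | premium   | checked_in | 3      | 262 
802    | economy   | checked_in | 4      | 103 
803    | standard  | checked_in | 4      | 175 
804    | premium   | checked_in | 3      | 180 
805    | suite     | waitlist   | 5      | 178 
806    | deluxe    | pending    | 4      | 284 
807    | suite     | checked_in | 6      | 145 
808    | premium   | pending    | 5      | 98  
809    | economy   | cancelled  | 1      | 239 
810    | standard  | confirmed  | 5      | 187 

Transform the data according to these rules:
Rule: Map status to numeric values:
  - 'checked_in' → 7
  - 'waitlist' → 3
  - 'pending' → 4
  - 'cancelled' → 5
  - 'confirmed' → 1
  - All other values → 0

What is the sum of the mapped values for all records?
52

Step 1: Apply mapping to each record
Step 2: Count by status:
  'checked_in': 5 records × 7 = 35
  'waitlist': 1 records × 3 = 3
  'pending': 2 records × 4 = 8
  'cancelled': 1 records × 5 = 5
  'confirmed': 1 records × 1 = 1
Step 3: Sum all mapped values = 52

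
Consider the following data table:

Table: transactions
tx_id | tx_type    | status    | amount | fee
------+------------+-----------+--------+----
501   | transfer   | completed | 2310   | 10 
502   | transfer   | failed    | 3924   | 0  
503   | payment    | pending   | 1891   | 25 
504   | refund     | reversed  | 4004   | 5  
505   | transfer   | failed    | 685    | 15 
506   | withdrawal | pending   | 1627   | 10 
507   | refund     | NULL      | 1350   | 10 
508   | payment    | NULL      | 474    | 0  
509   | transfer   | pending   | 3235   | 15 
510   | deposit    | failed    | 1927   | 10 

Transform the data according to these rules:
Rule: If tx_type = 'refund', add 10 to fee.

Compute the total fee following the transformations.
120

Step 1: Count records where tx_type = 'refund': 2
Step 2: Total bonus added: 2 × 10 = 20
Step 3: Original sum of fee: 100
Step 4: Final sum = 100 + 20 = 120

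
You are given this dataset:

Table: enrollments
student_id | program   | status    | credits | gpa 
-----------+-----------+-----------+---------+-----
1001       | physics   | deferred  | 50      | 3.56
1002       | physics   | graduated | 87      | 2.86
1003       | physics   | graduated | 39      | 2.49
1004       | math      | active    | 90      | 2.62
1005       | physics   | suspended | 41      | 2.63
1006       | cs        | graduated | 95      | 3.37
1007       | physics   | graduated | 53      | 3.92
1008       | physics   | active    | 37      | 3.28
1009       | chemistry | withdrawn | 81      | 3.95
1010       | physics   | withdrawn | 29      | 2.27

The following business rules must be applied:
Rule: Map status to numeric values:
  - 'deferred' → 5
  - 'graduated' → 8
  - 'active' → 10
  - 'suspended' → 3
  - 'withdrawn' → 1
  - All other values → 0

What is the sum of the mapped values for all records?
62

Step 1: Apply mapping to each record
Step 2: Count by status:
  'deferred': 1 records × 5 = 5
  'graduated': 4 records × 8 = 32
  'active': 2 records × 10 = 20
  'suspended': 1 records × 3 = 3
  'withdrawn': 2 records × 1 = 2
Step 3: Sum all mapped values = 62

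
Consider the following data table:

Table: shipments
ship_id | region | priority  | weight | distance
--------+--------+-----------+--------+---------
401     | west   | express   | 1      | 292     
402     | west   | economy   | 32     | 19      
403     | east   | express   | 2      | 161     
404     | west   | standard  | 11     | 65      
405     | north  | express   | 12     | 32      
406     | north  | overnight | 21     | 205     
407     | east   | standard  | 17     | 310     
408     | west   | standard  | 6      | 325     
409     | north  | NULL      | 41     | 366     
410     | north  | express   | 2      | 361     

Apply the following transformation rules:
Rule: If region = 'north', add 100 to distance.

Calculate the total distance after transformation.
2536

Step 1: Count records where region = 'north': 4
Step 2: Total bonus added: 4 × 100 = 400
Step 3: Original sum of distance: 2136
Step 4: Final sum = 2136 + 400 = 2536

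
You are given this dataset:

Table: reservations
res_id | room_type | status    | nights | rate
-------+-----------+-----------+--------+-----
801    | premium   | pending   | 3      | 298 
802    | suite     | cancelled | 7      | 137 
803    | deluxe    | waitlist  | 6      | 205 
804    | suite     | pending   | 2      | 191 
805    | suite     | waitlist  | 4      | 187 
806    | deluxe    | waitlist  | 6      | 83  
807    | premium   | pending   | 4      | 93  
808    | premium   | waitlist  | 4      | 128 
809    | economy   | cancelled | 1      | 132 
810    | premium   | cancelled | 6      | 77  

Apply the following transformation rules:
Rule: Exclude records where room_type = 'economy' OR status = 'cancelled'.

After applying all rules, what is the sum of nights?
29

Step 1: Find records where room_type = 'economy' OR status = 'cancelled'
Step 2: 3 records match, summing to 14
Step 3: Original sum: 43
Step 4: Remaining sum = 43 - 14 = 29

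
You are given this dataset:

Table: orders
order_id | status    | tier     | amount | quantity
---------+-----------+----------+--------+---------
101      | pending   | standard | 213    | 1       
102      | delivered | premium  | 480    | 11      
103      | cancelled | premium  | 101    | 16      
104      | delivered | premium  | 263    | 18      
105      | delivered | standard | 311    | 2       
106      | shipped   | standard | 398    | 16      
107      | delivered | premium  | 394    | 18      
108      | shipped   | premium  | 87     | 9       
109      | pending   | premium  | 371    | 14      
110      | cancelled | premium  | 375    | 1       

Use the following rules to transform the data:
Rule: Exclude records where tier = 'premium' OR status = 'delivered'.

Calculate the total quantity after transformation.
17

Step 1: Find records where tier = 'premium' OR status = 'delivered'
Step 2: 8 records match, summing to 89
Step 3: Original sum: 106
Step 4: Remaining sum = 106 - 89 = 17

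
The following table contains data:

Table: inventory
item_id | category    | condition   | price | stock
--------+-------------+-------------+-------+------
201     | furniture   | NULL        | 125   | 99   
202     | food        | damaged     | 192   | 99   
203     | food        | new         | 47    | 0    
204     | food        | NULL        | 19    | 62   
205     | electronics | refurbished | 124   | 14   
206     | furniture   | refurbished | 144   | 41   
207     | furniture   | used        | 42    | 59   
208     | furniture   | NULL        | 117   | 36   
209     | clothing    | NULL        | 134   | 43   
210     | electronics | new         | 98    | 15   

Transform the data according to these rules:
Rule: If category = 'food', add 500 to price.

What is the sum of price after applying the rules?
2542

Step 1: Count records where category = 'food': 3
Step 2: Total bonus added: 3 × 500 = 1500
Step 3: Original sum of price: 1042
Step 4: Final sum = 1042 + 1500 = 2542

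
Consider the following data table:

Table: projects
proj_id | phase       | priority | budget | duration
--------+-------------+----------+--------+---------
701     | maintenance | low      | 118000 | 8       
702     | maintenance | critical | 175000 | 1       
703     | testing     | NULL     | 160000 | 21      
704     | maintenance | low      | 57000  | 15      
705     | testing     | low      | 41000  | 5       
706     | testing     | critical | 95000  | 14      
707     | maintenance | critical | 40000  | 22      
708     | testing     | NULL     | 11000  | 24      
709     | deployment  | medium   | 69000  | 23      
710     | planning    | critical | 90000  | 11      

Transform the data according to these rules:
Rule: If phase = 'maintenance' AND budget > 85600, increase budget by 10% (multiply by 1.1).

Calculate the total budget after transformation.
885300.0

Step 1: Find records where phase = 'maintenance' AND budget > 85600
Step 2: 2 records match, summing to 293000
Step 3: After multiplier: 293000 × 1.1 = 322300.0
Step 4: Unaffected records sum: 563000
Step 5: Final sum = 322300.0 + 563000 = 885300.0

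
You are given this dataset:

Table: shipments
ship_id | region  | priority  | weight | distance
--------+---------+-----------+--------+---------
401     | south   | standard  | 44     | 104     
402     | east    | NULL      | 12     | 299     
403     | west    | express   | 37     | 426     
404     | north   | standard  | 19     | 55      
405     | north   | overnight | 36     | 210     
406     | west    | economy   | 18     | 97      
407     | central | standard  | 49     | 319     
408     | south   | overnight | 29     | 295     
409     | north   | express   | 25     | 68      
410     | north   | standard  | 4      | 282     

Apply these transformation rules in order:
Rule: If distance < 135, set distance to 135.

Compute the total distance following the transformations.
2371

Step 1: 4 records have distance < 135
Step 2: These records originally summed to 324
Step 3: After setting to minimum: 4 × 135 = 540
Step 4: Unaffected records sum: 1831
Step 5: Final sum = 540 + 1831 = 2371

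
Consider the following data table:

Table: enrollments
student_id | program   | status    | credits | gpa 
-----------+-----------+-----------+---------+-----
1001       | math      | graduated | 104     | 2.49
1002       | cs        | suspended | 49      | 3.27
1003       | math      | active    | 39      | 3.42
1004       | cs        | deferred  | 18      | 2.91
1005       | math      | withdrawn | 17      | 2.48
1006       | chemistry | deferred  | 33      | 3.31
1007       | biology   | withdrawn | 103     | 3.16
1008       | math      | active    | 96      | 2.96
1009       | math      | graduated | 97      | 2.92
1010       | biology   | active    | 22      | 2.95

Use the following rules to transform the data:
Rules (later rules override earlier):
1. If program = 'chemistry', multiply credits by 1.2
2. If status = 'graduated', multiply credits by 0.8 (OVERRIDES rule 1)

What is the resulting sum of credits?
544.4

Step 1: Rule 2 takes priority for records with status = 'graduated'
  - 2 records: 201 × 0.8 = 160.8
Step 2: Rule 1 applies to remaining records with program = 'chemistry'
  - 1 records: 33 × 1.2 = 39.6
Step 3: Other records unchanged: 344
Step 4: Final sum = 160.8 + 39.6 + 344 = 544.4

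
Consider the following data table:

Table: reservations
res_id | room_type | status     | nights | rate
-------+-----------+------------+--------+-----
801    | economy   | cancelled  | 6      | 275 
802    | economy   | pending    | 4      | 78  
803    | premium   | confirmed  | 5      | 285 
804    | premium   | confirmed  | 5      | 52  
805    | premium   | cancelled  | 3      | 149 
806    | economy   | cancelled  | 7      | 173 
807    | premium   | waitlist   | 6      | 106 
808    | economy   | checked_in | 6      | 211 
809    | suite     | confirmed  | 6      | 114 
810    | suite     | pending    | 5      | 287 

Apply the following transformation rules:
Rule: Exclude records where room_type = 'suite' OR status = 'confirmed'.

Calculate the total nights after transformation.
32

Step 1: Find records where room_type = 'suite' OR status = 'confirmed'
Step 2: 4 records match, summing to 21
Step 3: Original sum: 53
Step 4: Remaining sum = 53 - 21 = 32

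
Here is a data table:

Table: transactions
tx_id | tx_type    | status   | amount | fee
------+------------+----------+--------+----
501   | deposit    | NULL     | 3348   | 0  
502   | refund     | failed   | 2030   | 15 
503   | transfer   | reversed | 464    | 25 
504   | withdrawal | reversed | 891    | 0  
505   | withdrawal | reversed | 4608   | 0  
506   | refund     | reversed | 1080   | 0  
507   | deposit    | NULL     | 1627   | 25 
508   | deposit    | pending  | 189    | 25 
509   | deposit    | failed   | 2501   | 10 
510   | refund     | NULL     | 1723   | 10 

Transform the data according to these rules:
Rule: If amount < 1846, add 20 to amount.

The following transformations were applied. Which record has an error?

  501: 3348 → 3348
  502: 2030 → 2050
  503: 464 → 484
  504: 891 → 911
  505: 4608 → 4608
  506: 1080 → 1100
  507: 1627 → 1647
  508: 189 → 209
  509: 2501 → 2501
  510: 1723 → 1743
Record 502 has an error. The correct transformed value should be 2030, not 2050.

Step 1: Check each record against the rule
Step 2: Record 502 has amount = 2030
Step 3: Since 2030 >= 1846, the bonus should not have been applied
Step 4: Correct value = 2030, but claimed value = 2050
Conclusion: Record 502 has the error.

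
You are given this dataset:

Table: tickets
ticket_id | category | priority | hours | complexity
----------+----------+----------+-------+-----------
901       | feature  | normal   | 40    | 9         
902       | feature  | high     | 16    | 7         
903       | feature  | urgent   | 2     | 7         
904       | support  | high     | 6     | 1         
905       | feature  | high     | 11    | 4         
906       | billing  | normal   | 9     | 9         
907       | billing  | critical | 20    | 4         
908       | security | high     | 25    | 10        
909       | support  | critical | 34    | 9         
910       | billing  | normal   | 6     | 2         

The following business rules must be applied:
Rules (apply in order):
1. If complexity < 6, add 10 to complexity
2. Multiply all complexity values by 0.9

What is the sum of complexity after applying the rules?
91.8

Step 1: Apply Rule 1 - Add 10 to records with complexity < 6
  - 4 records affected: 11 + (4 × 10) = 51
  - Unaffected records: 51
  - Sum after Rule 1: 102
Step 2: Apply Rule 2 - Multiply all by 0.9
  - 102 × 0.9 = 91.8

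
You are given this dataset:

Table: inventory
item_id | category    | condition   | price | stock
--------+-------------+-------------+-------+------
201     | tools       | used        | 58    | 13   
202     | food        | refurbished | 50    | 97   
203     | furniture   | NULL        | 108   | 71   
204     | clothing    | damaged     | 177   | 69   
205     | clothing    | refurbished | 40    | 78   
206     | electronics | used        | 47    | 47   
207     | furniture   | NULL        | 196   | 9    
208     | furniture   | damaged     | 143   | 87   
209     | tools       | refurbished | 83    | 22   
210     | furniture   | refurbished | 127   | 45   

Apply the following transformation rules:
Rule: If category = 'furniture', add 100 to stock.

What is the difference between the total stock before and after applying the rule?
400

Step 1: Original sum of stock = 538
Step 2: 4 records have category = 'furniture'
Step 3: Each affected record changes by 100
Step 4: Total change = 4 × 100 = 400
Step 5: New sum = 538 + 400 = 938
Step 6: Difference = |938 - 538| = 400
        (Sum increased by 400)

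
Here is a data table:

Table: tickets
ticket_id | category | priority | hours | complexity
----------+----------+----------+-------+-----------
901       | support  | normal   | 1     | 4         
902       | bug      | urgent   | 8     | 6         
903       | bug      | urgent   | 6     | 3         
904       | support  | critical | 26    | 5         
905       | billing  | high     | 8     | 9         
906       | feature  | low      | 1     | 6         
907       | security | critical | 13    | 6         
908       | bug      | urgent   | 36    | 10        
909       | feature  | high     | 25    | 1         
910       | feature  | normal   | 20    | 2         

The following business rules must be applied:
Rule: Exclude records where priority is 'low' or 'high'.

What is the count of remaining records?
7

Step 1: Count records to exclude
  - 1 (low) + 2 (high) = 3 records
Step 2: Total records: 10
Step 3: Remaining = 10 - 3 = 7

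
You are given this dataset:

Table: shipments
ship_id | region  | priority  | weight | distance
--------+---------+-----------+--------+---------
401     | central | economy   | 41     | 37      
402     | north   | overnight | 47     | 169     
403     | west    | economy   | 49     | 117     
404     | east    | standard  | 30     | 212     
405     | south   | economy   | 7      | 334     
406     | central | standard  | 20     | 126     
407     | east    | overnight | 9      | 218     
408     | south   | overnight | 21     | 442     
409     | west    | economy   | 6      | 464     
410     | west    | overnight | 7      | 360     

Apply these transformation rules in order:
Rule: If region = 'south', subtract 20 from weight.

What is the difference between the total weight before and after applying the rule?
40

Step 1: Original sum of weight = 237
Step 2: 2 records have region = 'south'
Step 3: Each affected record changes by -20
Step 4: Total change = 2 × -20 = -40
Step 5: New sum = 237 + -40 = 197
Step 6: Difference = |197 - 237| = 40
        (Sum decreased by 40)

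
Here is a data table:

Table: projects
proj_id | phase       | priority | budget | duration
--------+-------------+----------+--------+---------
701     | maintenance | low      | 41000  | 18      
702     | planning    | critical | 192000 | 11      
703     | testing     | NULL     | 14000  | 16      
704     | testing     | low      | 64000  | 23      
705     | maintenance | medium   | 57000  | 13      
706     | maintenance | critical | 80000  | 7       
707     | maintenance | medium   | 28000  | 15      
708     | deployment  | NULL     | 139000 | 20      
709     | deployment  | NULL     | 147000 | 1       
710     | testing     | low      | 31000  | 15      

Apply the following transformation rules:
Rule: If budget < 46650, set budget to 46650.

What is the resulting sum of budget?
865600

Step 1: 4 records have budget < 46650
Step 2: These records originally summed to 114000
Step 3: After setting to minimum: 4 × 46650 = 186600
Step 4: Unaffected records sum: 679000
Step 5: Final sum = 186600 + 679000 = 865600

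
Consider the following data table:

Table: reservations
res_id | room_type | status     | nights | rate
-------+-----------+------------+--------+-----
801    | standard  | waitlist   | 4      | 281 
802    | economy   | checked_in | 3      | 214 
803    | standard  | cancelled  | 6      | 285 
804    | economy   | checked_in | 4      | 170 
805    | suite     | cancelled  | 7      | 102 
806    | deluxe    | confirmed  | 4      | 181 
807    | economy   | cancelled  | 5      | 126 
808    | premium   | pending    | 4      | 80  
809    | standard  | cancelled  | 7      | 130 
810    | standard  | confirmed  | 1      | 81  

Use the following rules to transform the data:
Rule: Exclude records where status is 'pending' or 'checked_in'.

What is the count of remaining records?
7

Step 1: Count records to exclude
  - 1 (pending) + 2 (checked_in) = 3 records
Step 2: Total records: 10
Step 3: Remaining = 10 - 3 = 7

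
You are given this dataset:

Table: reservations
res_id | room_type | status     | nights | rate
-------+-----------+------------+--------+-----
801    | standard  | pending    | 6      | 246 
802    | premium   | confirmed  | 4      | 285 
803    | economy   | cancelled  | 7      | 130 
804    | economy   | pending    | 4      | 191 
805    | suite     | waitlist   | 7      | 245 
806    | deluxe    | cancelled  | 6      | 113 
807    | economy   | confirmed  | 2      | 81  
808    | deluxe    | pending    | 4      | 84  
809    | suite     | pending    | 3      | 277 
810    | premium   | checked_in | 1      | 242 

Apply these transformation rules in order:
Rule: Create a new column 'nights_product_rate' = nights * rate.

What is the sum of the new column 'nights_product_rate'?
8254

Step 1: For each record, compute nights * rate
Example calculations:
  6 * 246 = 1476
  4 * 285 = 1140
  7 * 130 = 910
  ...
Step 2: Sum all derived values
Step 3: Total = 8254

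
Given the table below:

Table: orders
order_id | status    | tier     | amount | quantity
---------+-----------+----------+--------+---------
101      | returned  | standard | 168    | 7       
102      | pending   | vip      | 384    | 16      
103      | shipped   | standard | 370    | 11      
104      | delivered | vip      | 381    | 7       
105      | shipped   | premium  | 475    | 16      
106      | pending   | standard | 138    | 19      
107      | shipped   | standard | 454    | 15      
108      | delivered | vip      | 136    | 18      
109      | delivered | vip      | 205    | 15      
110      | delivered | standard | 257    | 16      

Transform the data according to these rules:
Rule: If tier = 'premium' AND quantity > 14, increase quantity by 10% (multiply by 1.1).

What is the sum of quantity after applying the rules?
141.6

Step 1: Find records where tier = 'premium' AND quantity > 14
Step 2: 1 records match, summing to 16
Step 3: After multiplier: 16 × 1.1 = 17.6
Step 4: Unaffected records sum: 124
Step 5: Final sum = 17.6 + 124 = 141.6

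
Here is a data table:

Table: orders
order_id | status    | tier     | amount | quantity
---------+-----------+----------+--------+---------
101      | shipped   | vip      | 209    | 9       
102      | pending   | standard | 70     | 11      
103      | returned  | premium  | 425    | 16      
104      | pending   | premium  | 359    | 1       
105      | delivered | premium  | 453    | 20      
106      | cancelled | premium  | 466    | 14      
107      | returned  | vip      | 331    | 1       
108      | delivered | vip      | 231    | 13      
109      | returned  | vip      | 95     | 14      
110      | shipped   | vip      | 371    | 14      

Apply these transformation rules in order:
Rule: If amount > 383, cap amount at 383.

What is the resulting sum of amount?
2815

Step 1: 3 records have amount > 383
Step 2: These records originally summed to 1344
Step 3: After capping: 3 × 383 = 1149
Step 4: Unaffected records sum: 1666
Step 5: Final sum = 1149 + 1666 = 2815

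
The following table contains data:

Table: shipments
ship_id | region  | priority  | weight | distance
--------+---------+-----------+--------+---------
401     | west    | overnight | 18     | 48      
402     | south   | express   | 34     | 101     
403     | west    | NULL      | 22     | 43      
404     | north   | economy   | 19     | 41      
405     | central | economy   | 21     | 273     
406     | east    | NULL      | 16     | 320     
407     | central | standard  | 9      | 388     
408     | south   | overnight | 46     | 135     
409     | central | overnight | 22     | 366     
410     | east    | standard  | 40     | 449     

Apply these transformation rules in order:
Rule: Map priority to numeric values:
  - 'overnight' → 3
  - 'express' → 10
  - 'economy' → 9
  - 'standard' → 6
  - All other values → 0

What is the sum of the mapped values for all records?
49

Step 1: Apply mapping to each record
Step 2: Count by status:
  'overnight': 3 records × 3 = 9
  'express': 1 records × 10 = 10
  'economy': 2 records × 9 = 18
  'standard': 2 records × 6 = 12
Step 3: Sum all mapped values = 49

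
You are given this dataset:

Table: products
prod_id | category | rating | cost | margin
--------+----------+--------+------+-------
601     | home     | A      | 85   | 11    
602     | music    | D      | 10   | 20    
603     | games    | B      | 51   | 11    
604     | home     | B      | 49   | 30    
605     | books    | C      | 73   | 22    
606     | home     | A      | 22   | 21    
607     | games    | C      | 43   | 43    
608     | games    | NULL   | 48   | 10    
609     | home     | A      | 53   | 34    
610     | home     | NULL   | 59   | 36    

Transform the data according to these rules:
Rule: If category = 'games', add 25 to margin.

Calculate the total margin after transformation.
313

Step 1: Count records where category = 'games': 3
Step 2: Total bonus added: 3 × 25 = 75
Step 3: Original sum of margin: 238
Step 4: Final sum = 238 + 75 = 313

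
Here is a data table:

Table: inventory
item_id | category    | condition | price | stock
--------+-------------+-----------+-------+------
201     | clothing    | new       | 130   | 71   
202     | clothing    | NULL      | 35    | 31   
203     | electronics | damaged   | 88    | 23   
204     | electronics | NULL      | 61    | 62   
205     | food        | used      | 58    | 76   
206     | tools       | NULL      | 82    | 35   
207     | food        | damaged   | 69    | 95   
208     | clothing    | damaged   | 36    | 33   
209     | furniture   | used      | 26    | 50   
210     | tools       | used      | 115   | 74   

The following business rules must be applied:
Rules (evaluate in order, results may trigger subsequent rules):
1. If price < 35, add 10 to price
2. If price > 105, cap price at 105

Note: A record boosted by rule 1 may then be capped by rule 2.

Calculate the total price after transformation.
675

Step 1: Apply rule 1 to records with price < 35
  - 1 records get bonus of 10
  - Of these, 0 records then exceed 105 and get capped
Step 2: Apply rule 2 to records with price > 105
  - 2 records (original) are capped
Step 3: Calculate final sum = 675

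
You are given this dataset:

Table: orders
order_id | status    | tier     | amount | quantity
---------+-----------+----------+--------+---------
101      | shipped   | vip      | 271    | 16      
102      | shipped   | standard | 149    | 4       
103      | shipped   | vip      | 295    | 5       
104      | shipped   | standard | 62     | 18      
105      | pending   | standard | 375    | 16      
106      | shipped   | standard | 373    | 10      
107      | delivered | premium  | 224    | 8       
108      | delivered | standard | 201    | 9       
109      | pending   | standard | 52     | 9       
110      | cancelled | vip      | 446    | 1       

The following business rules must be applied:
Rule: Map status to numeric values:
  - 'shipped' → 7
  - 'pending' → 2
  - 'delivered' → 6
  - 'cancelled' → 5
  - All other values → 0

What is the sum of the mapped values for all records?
56

Step 1: Apply mapping to each record
Step 2: Count by status:
  'shipped': 5 records × 7 = 35
  'pending': 2 records × 2 = 4
  'delivered': 2 records × 6 = 12
  'cancelled': 1 records × 5 = 5
Step 3: Sum all mapped values = 56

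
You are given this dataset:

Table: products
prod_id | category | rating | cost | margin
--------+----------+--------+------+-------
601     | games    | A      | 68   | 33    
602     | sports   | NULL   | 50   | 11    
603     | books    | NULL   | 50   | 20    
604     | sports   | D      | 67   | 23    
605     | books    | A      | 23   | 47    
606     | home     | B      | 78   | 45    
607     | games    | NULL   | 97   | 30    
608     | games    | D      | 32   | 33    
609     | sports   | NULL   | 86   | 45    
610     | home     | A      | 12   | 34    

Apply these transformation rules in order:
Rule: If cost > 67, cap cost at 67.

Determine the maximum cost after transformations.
67

Step 1: Original maximum cost = 97
Step 2: Apply cap at 67
Step 3: 4 records had cost > 67 and were capped
Step 4: Maximum after transformation = 67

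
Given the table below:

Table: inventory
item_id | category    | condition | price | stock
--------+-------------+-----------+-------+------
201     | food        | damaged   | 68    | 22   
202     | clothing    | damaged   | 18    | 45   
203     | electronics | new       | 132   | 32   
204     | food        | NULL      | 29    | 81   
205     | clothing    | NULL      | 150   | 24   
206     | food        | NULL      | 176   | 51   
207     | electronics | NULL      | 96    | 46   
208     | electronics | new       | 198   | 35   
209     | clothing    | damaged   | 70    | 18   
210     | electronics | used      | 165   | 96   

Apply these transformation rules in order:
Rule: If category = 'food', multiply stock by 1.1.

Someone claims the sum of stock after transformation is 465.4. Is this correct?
Yes, the result is correct.

Step 1: Calculate the correct sum after transformation
Step 2: Apply multiplier 1.1 to records where category = 'food'
Step 3: Correct result = 465.4
Step 4: Claimed result = 465.4
Step 5: 465.4 = 465.4 ✓
Conclusion: The claimed result is correct.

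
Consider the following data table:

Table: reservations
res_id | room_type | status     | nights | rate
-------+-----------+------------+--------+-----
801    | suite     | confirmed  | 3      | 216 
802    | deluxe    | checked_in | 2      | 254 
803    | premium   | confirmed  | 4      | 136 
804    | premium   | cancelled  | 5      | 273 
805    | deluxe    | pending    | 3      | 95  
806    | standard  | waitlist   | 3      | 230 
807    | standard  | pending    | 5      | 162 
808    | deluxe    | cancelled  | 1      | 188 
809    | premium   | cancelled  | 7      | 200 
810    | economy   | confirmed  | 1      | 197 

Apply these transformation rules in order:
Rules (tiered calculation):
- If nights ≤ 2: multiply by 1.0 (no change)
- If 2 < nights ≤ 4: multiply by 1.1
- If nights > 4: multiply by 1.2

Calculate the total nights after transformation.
38.7

Step 1: Tier 1 (nights ≤ 2): 3 records, sum = 4 × 1.0 = 4.0
Step 2: Tier 2 (2 < nights ≤ 4): 4 records, sum = 13 × 1.1 = 14.3
Step 3: Tier 3 (nights > 4): 3 records, sum = 17 × 1.2 = 20.4
Step 4: Final sum = 4.0 + 14.3 + 20.4 = 38.7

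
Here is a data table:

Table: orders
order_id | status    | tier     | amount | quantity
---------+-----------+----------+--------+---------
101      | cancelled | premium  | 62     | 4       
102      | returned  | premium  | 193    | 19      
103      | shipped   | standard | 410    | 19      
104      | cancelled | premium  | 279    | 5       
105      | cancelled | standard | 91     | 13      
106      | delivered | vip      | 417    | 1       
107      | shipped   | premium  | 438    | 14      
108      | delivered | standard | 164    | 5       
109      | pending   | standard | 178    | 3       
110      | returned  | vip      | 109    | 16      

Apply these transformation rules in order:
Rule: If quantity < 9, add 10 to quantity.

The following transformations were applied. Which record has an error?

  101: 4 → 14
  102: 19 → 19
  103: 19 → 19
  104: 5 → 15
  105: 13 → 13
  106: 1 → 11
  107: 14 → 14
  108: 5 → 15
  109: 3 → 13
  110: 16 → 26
Record 110 has an error. The correct transformed value should be 16, not 26.

Step 1: Check each record against the rule
Step 2: Record 110 has quantity = 16
Step 3: Since 16 >= 9, the bonus should not have been applied
Step 4: Correct value = 16, but claimed value = 26
Conclusion: Record 110 has the error.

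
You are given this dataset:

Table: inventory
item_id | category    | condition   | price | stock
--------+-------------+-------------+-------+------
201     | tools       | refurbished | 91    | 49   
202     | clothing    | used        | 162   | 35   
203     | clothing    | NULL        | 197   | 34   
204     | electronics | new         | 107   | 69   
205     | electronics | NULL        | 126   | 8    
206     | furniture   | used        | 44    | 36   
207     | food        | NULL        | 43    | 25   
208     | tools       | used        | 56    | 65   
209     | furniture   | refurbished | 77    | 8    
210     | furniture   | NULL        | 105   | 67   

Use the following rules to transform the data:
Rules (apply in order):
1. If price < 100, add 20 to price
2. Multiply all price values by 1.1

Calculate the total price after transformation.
1218.8

Step 1: Apply Rule 1 - Add 20 to records with price < 100
  - 5 records affected: 311 + (5 × 20) = 411
  - Unaffected records: 697
  - Sum after Rule 1: 1108
Step 2: Apply Rule 2 - Multiply all by 1.1
  - 1108 × 1.1 = 1218.8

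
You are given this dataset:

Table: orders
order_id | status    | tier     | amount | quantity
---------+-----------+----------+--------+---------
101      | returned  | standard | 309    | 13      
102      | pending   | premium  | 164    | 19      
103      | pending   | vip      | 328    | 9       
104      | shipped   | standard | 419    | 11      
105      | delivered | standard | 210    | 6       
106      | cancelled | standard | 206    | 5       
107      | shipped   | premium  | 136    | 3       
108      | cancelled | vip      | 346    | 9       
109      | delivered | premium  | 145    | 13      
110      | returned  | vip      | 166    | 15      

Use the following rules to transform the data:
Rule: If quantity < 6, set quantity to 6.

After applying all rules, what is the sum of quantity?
107

Step 1: 2 records have quantity < 6
Step 2: These records originally summed to 8
Step 3: After setting to minimum: 2 × 6 = 12
Step 4: Unaffected records sum: 95
Step 5: Final sum = 12 + 95 = 107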